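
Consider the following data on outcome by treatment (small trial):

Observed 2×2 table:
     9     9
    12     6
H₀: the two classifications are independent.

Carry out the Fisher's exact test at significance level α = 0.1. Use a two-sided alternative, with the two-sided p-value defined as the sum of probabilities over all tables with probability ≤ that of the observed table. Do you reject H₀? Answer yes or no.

reject H₀: no

Margins: r₁=18, r₂=18, c₁=21, c₂=15, n=36
p_obs = C(18,9)·C(18,12)/C(36,21); sum pmf over tables with pmf ≤ p_obs
p-value (two-sided) = 0.49979
At α=0.1: p ≥ α → fail to reject H₀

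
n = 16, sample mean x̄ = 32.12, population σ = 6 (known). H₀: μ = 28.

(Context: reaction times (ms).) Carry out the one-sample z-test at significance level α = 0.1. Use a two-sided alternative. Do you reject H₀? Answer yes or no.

reject H₀: yes

SE = σ/√n = 6/√16 = 1.5000
z = (x̄−μ₀)/SE = (32.12−28)/1.5000 = 2.7467
p-value (two-sided) = 0.00602
At α=0.1: p < α → reject H₀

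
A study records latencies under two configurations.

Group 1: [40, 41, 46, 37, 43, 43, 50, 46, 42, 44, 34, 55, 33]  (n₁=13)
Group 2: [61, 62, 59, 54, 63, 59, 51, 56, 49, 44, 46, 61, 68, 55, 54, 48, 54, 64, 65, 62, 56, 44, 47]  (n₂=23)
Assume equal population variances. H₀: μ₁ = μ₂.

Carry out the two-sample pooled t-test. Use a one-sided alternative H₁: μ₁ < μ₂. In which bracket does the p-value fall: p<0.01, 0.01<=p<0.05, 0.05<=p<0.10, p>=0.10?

p-value bracket: p<0.01

x̄₁=42.615, s₁=6.063, n₁=13
x̄₂=55.739, s₂=7.060, n₂=23
s_p² = [12·6.063² + 22·7.060²]/34 = 45.2209
SE = √(s_p²·(1/13+1/23)) = 2.3334
t = (42.615−55.739)/2.3334 = -5.6244
df = 34
p-value (one-sided, H₁ less) = 0.00000
→ bracket: p<0.01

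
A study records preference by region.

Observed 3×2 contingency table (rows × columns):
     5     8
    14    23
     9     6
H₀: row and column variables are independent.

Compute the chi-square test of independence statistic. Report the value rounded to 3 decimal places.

test statistic = 2.279

Row totals [13, 37, 15], col totals [28, 37], n=65
χ² = (5−5.60)²/5.60 + (8−7.40)²/7.40 + (14−15.94)²/15.94 + (23−21.06)²/21.06 + (9−6.46)²/6.46 + (6−8.54)²/8.54 = 2.2790
df = 2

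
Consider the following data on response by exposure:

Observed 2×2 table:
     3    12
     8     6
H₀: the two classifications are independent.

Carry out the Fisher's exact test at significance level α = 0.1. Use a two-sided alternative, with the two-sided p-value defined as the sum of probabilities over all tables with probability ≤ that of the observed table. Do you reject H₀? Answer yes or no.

reject H₀: yes

Margins: r₁=15, r₂=14, c₁=11, c₂=18, n=29
p_obs = C(15,3)·C(14,8)/C(29,11); sum pmf over tables with pmf ≤ p_obs
p-value (two-sided) = 0.06043
At α=0.1: p < α → reject H₀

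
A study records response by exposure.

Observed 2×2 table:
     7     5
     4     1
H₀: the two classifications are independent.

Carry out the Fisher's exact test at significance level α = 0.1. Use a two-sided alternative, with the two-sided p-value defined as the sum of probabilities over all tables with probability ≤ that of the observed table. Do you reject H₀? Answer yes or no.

Margins: r₁=12, r₂=5, c₁=11, c₂=6, n=17
p_obs = C(12,7)·C(5,4)/C(17,11); sum pmf over tables with pmf ≤ p_obs
p-value (two-sided) = 0.60003
At α=0.1: p ≥ α → fail to reject H₀

reject H₀: no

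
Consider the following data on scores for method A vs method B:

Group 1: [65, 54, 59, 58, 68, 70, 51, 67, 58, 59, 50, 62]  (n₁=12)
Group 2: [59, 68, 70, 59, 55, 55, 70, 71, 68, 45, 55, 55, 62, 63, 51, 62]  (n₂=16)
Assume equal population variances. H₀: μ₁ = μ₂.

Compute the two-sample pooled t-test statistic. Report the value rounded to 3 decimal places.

test statistic = -0.152

x̄₁=60.083, s₁=6.529, n₁=12
x̄₂=60.500, s₂=7.616, n₂=16
s_p² = [11·6.529² + 15·7.616²]/26 = 51.4968
SE = √(s_p²·(1/12+1/16)) = 2.7404
t = (60.083−60.500)/2.7404 = -0.1520
df = 26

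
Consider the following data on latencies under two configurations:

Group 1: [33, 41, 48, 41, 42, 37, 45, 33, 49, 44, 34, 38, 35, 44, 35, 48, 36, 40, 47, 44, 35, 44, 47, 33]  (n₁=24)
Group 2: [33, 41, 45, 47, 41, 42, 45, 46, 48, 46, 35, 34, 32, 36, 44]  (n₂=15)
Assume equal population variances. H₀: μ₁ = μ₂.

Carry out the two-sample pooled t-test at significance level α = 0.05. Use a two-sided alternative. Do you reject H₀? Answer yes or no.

reject H₀: no

x̄₁=40.542, s₁=5.445, n₁=24
x̄₂=41.000, s₂=5.555, n₂=15
s_p² = [23·5.445² + 14·5.555²]/37 = 30.1070
SE = √(s_p²·(1/24+1/15)) = 1.8060
t = (40.542−41.000)/1.8060 = -0.2538
df = 37
p-value (two-sided) = 0.80107
At α=0.05: p ≥ α → fail to reject H₀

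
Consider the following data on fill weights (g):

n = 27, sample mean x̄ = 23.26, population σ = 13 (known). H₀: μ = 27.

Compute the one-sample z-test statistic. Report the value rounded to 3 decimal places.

SE = σ/√n = 13/√27 = 2.5019
z = (x̄−μ₀)/SE = (23.26−27)/2.5019 = -1.4949

test statistic = -1.495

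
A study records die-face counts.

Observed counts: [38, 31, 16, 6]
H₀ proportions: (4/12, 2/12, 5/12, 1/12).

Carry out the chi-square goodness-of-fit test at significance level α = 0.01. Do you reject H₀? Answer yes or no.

reject H₀: yes

n = 91; E_i = n·p_i = [30.33, 15.17, 37.92, 7.58]
χ² = (38−30.33)²/30.33 + (31−15.17)²/15.17 + (16−37.92)²/37.92 + (6−7.58)²/7.58 = 31.4659
df = 3
p-value (upper-tail) = 0.00000
At α=0.01: p < α → reject H₀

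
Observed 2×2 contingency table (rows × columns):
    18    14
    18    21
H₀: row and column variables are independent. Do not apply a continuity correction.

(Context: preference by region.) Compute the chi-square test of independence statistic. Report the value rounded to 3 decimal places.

test statistic = 0.717

Row totals [32, 39], col totals [36, 35], n=71
χ² = (18−16.23)²/16.23 + (14−15.77)²/15.77 + (18−19.77)²/19.77 + (21−19.23)²/19.23 = 0.7168
df = 1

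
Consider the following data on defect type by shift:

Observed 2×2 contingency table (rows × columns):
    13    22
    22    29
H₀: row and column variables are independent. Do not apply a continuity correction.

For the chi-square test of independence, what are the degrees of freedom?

degrees of freedom = 1

df = (r−1)(c−1) = (2−1)·(2−1) = 1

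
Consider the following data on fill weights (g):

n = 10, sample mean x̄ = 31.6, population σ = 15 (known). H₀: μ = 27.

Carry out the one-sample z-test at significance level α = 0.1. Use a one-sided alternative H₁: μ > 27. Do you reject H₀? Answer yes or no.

reject H₀: no

SE = σ/√n = 15/√10 = 4.7434
z = (x̄−μ₀)/SE = (31.6−27)/4.7434 = 0.9698
p-value (one-sided, H₁ greater) = 0.16608
At α=0.1: p ≥ α → fail to reject H₀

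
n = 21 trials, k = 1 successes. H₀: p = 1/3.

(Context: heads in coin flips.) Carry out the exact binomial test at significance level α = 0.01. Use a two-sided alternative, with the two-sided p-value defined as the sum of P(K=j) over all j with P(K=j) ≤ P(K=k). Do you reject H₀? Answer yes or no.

reject H₀: yes

Exact binomial: n=21, k=1, p₀=1/3=0.3333
P(X=j) = C(n,j)·p₀^j·(1−p₀)^(n−j); p = Σ P(X=j) over j with P(X=j) ≤ P(X=1)
p-value (two-sided) = 0.00413
At α=0.01: p < α → reject H₀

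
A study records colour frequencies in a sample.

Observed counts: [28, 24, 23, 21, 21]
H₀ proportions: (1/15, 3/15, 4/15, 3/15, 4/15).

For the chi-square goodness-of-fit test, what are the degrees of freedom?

df = k − 1 = 5 − 1 = 4

degrees of freedom = 4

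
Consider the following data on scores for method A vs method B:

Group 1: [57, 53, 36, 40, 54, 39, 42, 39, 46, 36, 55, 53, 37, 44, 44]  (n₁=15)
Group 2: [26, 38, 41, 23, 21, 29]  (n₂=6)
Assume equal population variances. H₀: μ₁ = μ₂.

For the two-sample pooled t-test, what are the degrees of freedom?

df = n₁ + n₂ − 2 = 15 + 6 − 2 = 19

degrees of freedom = 19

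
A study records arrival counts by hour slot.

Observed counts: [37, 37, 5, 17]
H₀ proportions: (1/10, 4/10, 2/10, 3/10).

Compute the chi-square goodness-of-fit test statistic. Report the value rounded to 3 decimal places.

test statistic = 93.592

n = 96; E_i = n·p_i = [9.60, 38.40, 19.20, 28.80]
χ² = (37−9.60)²/9.60 + (37−38.40)²/38.40 + (5−19.20)²/19.20 + (17−28.80)²/28.80 = 93.5920
df = 3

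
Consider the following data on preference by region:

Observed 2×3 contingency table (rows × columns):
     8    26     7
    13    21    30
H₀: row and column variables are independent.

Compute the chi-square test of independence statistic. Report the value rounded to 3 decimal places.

Row totals [41, 64], col totals [21, 47, 37], n=105
χ² = (8−8.20)²/8.20 + (26−18.35)²/18.35 + (7−14.45)²/14.45 + (13−12.80)²/12.80 + (21−28.65)²/28.65 + (30−22.55)²/22.55 = 11.5351
df = 2

test statistic = 11.535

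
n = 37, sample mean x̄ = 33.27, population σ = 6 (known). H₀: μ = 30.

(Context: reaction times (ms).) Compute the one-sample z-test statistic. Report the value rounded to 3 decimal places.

test statistic = 3.315

SE = σ/√n = 6/√37 = 0.9864
z = (x̄−μ₀)/SE = (33.27−30)/0.9864 = 3.3151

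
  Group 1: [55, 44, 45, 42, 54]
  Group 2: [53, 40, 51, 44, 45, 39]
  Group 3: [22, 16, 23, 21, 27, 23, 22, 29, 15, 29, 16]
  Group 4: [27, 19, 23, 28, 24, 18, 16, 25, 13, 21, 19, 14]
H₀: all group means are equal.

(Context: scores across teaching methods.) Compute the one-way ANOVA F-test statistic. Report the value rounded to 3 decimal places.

Group means [48.00, 45.33, 22.09, 20.58], grand mean 29.471
SSB = Σnᵢ(x̄ᵢ−x̄)² = 4773.311; SSW = ΣΣ(x−x̄ᵢ)² = 821.159
MSB = 4773.311/3 = 1591.1038; MSW = 821.159/30 = 27.3720
F = MSB/MSW = 58.1289
df = (3, 30)

test statistic = 58.129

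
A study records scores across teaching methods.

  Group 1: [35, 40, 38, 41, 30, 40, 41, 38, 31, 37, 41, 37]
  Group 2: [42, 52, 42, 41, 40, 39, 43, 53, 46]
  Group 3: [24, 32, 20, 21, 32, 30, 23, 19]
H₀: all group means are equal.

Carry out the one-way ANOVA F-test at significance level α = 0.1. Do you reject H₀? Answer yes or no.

Group means [37.42, 44.22, 25.12], grand mean 36.138
SSB = Σnᵢ(x̄ᵢ−x̄)² = 1578.101; SSW = ΣΣ(x−x̄ᵢ)² = 567.347
MSB = 1578.101/2 = 789.0505; MSW = 567.347/26 = 21.8210
F = MSB/MSW = 36.1601
df = (2, 26)
p-value (upper-tail) = 0.00000
At α=0.1: p < α → reject H₀

reject H₀: yes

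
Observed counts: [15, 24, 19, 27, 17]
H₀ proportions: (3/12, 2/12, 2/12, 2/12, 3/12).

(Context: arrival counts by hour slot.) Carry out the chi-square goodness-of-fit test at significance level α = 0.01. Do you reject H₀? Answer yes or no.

n = 102; E_i = n·p_i = [25.50, 17.00, 17.00, 17.00, 25.50]
χ² = (15−25.50)²/25.50 + (24−17.00)²/17.00 + (19−17.00)²/17.00 + (27−17.00)²/17.00 + (17−25.50)²/25.50 = 16.1569
df = 4
p-value (upper-tail) = 0.00282
At α=0.01: p < α → reject H₀

reject H₀: yes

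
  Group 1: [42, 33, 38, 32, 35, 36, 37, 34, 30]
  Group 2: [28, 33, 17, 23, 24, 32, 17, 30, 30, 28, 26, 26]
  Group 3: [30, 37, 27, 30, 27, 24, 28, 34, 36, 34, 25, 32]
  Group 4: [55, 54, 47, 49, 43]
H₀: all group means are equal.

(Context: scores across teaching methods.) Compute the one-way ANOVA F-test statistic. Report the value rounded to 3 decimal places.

Group means [35.22, 26.17, 30.33, 49.60], grand mean 32.711
SSB = Σnᵢ(x̄ᵢ−x̄)² = 2064.727; SSW = ΣΣ(x−x̄ᵢ)² = 703.089
MSB = 2064.727/3 = 688.2423; MSW = 703.089/34 = 20.6791
F = MSB/MSW = 33.2820
df = (3, 34)

test statistic = 33.282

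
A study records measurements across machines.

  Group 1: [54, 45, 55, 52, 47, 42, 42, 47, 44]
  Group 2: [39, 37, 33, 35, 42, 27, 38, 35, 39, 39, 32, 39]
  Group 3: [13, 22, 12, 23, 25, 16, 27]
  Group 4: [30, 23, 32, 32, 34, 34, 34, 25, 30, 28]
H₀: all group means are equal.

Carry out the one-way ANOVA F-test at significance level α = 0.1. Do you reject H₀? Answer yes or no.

Group means [47.56, 36.25, 19.71, 30.20], grand mean 34.289
SSB = Σnᵢ(x̄ᵢ−x̄)² = 3284.315; SSW = ΣΣ(x−x̄ᵢ)² = 731.501
MSB = 3284.315/3 = 1094.7717; MSW = 731.501/34 = 21.5147
F = MSB/MSW = 50.8848
df = (3, 34)
p-value (upper-tail) = 0.00000
At α=0.1: p < α → reject H₀

reject H₀: yes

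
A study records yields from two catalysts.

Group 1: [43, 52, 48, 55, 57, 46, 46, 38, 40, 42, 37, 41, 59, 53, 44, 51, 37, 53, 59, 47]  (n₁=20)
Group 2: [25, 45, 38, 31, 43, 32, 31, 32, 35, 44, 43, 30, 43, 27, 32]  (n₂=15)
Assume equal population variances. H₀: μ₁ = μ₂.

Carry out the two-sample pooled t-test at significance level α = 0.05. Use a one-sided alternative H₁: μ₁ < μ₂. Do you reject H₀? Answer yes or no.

x̄₁=47.400, s₁=7.185, n₁=20
x̄₂=35.400, s₂=6.695, n₂=15
s_p² = [19·7.185² + 14·6.695²]/33 = 48.7394
SE = √(s_p²·(1/20+1/15)) = 2.3846
t = (47.400−35.400)/2.3846 = 5.0323
df = 33
p-value (one-sided, H₁ less) = 0.99999
At α=0.05: p ≥ α → fail to reject H₀

reject H₀: no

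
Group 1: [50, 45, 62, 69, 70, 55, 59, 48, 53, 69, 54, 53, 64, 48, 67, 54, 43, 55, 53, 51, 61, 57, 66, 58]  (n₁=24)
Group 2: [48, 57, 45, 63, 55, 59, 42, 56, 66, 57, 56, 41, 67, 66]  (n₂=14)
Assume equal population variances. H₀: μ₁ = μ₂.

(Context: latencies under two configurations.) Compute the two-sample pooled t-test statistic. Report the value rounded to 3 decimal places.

test statistic = 0.462

x̄₁=56.833, s₁=7.783, n₁=24
x̄₂=55.571, s₂=8.706, n₂=14
s_p² = [23·7.783² + 13·8.706²]/36 = 66.0767
SE = √(s_p²·(1/24+1/14)) = 2.7337
t = (56.833−55.571)/2.7337 = 0.4616
df = 36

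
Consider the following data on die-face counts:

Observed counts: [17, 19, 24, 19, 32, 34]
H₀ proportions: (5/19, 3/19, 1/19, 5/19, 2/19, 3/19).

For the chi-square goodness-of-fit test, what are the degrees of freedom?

df = k − 1 = 6 − 1 = 5

degrees of freedom = 5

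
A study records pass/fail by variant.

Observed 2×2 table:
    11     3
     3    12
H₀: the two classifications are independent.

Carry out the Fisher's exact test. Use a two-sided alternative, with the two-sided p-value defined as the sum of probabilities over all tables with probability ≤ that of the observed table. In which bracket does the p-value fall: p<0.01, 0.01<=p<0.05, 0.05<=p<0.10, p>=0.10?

Margins: r₁=14, r₂=15, c₁=14, c₂=15, n=29
p_obs = C(14,11)·C(15,3)/C(29,14); sum pmf over tables with pmf ≤ p_obs
p-value (two-sided) = 0.00281
→ bracket: p<0.01

p-value bracket: p<0.01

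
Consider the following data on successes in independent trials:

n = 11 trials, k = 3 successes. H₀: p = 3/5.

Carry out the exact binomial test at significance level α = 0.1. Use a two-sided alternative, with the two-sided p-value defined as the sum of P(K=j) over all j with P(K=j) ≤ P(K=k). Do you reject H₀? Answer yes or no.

reject H₀: yes

Exact binomial: n=11, k=3, p₀=3/5=0.6000
P(X=j) = C(n,j)·p₀^j·(1−p₀)^(n−j); p = Σ P(X=j) over j with P(X=j) ≤ P(X=3)
p-value (two-sided) = 0.03291
At α=0.1: p < α → reject H₀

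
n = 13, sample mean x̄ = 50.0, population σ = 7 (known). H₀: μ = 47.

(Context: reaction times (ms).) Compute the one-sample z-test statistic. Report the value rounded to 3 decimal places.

SE = σ/√n = 7/√13 = 1.9415
z = (x̄−μ₀)/SE = (50.0−47)/1.9415 = 1.5452

test statistic = 1.545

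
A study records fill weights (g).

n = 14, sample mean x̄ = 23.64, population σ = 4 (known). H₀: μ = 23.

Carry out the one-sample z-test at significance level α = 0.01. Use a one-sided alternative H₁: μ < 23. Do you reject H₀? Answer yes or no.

reject H₀: no

SE = σ/√n = 4/√14 = 1.0690
z = (x̄−μ₀)/SE = (23.64−23)/1.0690 = 0.5987
p-value (one-sided, H₁ less) = 0.72530
At α=0.01: p ≥ α → fail to reject H₀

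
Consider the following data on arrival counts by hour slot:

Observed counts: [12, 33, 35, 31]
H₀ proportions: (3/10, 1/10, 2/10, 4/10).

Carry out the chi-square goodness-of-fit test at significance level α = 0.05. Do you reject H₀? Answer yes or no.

n = 111; E_i = n·p_i = [33.30, 11.10, 22.20, 44.40]
χ² = (12−33.30)²/33.30 + (33−11.10)²/11.10 + (35−22.20)²/22.20 + (31−44.40)²/44.40 = 68.2568
df = 3
p-value (upper-tail) = 0.00000
At α=0.05: p < α → reject H₀

reject H₀: yes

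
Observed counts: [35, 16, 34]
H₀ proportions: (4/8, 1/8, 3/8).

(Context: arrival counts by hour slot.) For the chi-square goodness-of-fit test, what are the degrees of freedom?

degrees of freedom = 2

df = k − 1 = 3 − 1 = 2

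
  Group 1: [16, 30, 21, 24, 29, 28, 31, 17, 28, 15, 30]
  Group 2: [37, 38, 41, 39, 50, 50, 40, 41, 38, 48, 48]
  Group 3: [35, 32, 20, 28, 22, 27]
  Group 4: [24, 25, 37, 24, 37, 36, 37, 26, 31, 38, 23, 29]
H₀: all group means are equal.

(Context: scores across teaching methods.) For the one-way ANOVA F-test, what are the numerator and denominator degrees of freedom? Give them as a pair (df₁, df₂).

degrees of freedom = [3, 36]

k = 4 groups, N = 40 total
df = (k−1, N−k) = (4−1, 40−4) = (3, 36)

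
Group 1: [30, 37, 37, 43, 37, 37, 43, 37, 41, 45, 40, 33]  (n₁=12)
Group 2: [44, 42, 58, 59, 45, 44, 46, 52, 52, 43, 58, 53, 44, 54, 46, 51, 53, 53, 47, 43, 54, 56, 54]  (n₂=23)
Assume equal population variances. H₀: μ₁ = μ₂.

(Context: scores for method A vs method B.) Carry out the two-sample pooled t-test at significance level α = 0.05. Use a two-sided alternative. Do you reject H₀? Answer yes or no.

reject H₀: yes

x̄₁=38.333, s₁=4.313, n₁=12
x̄₂=50.043, s₂=5.498, n₂=23
s_p² = [11·4.313² + 22·5.498²]/33 = 26.3522
SE = √(s_p²·(1/12+1/23)) = 1.8280
t = (38.333−50.043)/1.8280 = -6.4058
df = 33
p-value (two-sided) = 0.00000
At α=0.05: p < α → reject H₀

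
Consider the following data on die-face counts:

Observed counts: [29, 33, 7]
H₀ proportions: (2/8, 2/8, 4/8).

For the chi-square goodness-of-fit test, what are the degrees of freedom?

degrees of freedom = 2

df = k − 1 = 3 − 1 = 2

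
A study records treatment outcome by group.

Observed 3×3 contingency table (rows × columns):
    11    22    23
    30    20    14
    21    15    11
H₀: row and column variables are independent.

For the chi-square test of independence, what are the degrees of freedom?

degrees of freedom = 4

df = (r−1)(c−1) = (3−1)·(3−1) = 4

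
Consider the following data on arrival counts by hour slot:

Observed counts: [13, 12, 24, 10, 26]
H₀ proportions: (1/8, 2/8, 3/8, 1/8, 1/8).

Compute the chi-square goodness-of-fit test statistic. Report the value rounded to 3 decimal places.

n = 85; E_i = n·p_i = [10.62, 21.25, 31.88, 10.62, 10.62]
χ² = (13−10.62)²/10.62 + (12−21.25)²/21.25 + (24−31.88)²/31.88 + (10−10.62)²/10.62 + (26−10.62)²/10.62 = 28.7882
df = 4

test statistic = 28.788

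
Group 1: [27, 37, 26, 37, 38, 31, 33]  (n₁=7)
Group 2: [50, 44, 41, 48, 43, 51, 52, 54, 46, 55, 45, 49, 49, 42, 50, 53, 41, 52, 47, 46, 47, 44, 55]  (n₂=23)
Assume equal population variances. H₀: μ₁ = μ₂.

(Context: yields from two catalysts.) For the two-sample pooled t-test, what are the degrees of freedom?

degrees of freedom = 28

df = n₁ + n₂ − 2 = 7 + 23 − 2 = 28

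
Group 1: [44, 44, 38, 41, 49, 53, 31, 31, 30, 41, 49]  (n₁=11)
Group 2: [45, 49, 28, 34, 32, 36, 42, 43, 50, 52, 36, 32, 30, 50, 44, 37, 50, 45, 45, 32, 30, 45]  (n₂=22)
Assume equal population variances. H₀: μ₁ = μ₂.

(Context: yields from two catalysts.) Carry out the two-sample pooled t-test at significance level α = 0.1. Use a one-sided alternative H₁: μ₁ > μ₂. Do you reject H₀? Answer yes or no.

x̄₁=41.000, s₁=7.874, n₁=11
x̄₂=40.318, s₂=7.761, n₂=22
s_p² = [10·7.874² + 21·7.761²]/31 = 60.7991
SE = √(s_p²·(1/11+1/22)) = 2.8794
t = (41.000−40.318)/2.8794 = 0.2368
df = 31
p-value (one-sided, H₁ greater) = 0.40719
At α=0.1: p ≥ α → fail to reject H₀

reject H₀: no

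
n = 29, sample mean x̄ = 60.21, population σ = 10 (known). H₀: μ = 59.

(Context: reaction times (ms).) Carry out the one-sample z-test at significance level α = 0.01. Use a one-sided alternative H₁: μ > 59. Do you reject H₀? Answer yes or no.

reject H₀: no

SE = σ/√n = 10/√29 = 1.8570
z = (x̄−μ₀)/SE = (60.21−59)/1.8570 = 0.6516
p-value (one-sided, H₁ greater) = 0.25733
At α=0.01: p ≥ α → fail to reject H₀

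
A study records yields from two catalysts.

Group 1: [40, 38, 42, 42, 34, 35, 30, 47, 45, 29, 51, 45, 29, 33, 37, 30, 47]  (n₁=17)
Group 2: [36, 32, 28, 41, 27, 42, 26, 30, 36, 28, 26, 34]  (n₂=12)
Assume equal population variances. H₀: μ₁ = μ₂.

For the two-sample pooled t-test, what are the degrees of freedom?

df = n₁ + n₂ − 2 = 17 + 12 − 2 = 27

degrees of freedom = 27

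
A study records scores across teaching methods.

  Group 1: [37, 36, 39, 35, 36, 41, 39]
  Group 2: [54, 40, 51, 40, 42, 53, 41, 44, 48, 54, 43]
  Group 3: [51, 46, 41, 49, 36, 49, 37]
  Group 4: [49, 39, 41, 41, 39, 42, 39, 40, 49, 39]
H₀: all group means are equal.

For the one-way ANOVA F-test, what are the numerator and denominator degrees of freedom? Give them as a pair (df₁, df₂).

k = 4 groups, N = 35 total
df = (k−1, N−k) = (4−1, 35−4) = (3, 31)

degrees of freedom = [3, 31]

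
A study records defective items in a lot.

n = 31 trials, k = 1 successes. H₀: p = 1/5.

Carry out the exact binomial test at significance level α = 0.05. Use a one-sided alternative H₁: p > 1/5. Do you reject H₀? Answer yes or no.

Exact binomial: n=31, k=1, p₀=1/5=0.2000
P(X≥1) from Σ C(n,i)·p₀^i·(1−p₀)^(n−i)
p-value (one-sided, H₁ greater) = 0.99901
At α=0.05: p ≥ α → fail to reject H₀

reject H₀: no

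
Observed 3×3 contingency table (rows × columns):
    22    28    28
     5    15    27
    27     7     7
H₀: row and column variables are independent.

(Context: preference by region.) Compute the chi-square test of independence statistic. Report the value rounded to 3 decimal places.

Row totals [78, 47, 41], col totals [54, 50, 62], n=166
χ² = (22−25.37)²/25.37 + (28−23.49)²/23.49 + (28−29.13)²/29.13 + (5−15.29)²/15.29 + (15−14.16)²/14.16 + (27−17.55)²/17.55 + (27−13.34)²/13.34 + (7−12.35)²/12.35 + (7−15.31)²/15.31 = 34.2402
df = 4

test statistic = 34.240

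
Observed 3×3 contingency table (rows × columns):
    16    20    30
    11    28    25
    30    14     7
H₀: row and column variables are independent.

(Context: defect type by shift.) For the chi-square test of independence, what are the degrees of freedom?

df = (r−1)(c−1) = (3−1)·(3−1) = 4

degrees of freedom = 4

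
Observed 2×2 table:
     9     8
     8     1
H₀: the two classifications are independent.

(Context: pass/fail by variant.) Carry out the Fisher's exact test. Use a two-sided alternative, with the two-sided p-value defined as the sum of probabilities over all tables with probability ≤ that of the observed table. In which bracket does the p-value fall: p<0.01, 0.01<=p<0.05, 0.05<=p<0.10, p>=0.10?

p-value bracket: 0.05<=p<0.10

Margins: r₁=17, r₂=9, c₁=17, c₂=9, n=26
p_obs = C(17,9)·C(9,8)/C(26,17); sum pmf over tables with pmf ≤ p_obs
p-value (two-sided) = 0.09770
→ bracket: 0.05<=p<0.10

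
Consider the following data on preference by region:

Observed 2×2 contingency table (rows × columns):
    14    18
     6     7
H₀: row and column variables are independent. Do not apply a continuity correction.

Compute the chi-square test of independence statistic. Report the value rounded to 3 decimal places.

Row totals [32, 13], col totals [20, 25], n=45
χ² = (14−14.22)²/14.22 + (18−17.78)²/17.78 + (6−5.78)²/5.78 + (7−7.22)²/7.22 = 0.0216
df = 1

test statistic = 0.022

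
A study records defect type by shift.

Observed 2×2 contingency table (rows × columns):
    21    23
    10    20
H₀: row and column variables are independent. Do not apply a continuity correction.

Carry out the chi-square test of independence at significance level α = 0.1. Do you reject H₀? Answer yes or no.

Row totals [44, 30], col totals [31, 43], n=74
χ² = (21−18.43)²/18.43 + (23−25.57)²/25.57 + (10−12.57)²/12.57 + (20−17.43)²/17.43 = 1.5182
df = 1
p-value (upper-tail) = 0.21789
At α=0.1: p ≥ α → fail to reject H₀

reject H₀: no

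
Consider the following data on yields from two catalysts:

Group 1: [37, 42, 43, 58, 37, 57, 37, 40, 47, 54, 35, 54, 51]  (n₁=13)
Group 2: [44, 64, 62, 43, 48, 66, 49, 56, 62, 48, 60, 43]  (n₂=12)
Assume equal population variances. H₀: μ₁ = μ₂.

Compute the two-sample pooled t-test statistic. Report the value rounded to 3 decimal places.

x̄₁=45.538, s₁=8.373, n₁=13
x̄₂=53.750, s₂=8.792, n₂=12
s_p² = [12·8.373² + 11·8.792²]/23 = 73.5426
SE = √(s_p²·(1/13+1/12)) = 3.4330
t = (45.538−53.750)/3.4330 = -2.3919
df = 23

test statistic = -2.392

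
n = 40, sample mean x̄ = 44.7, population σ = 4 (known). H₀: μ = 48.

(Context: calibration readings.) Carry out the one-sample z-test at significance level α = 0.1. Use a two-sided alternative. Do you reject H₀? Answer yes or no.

reject H₀: yes

SE = σ/√n = 4/√40 = 0.6325
z = (x̄−μ₀)/SE = (44.7−48)/0.6325 = -5.2178
p-value (two-sided) = 0.00000
At α=0.1: p < α → reject H₀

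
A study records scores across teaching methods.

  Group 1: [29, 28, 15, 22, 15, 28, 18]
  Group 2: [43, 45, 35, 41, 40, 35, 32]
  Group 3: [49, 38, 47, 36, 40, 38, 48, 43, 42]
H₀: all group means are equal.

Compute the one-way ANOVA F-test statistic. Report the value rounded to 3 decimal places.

Group means [22.14, 38.71, 42.33], grand mean 35.087
SSB = Σnᵢ(x̄ᵢ−x̄)² = 1737.540; SSW = ΣΣ(x−x̄ᵢ)² = 554.286
MSB = 1737.540/2 = 868.7702; MSW = 554.286/20 = 27.7143
F = MSB/MSW = 31.3474
df = (2, 20)

test statistic = 31.347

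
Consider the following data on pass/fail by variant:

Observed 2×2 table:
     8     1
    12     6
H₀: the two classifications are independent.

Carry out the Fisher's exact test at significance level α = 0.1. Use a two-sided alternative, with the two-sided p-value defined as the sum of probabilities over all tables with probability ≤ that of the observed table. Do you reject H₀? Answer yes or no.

reject H₀: no

Margins: r₁=9, r₂=18, c₁=20, c₂=7, n=27
p_obs = C(9,8)·C(18,12)/C(27,20); sum pmf over tables with pmf ≤ p_obs
p-value (two-sided) = 0.36321
At α=0.1: p ≥ α → fail to reject H₀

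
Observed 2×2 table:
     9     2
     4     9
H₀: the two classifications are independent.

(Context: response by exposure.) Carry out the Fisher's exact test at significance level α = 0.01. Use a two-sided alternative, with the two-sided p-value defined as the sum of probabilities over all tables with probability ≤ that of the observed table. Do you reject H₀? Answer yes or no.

reject H₀: no

Margins: r₁=11, r₂=13, c₁=13, c₂=11, n=24
p_obs = C(11,9)·C(13,4)/C(24,13); sum pmf over tables with pmf ≤ p_obs
p-value (two-sided) = 0.01882
At α=0.01: p ≥ α → fail to reject H₀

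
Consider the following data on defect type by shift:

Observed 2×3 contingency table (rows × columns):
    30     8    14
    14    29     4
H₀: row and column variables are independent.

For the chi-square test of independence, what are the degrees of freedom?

df = (r−1)(c−1) = (2−1)·(3−1) = 2

degrees of freedom = 2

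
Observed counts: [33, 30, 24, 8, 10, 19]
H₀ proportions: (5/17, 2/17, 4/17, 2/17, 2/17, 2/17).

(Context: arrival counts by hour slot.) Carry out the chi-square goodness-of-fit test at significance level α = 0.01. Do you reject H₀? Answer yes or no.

reject H₀: yes

n = 124; E_i = n·p_i = [36.47, 14.59, 29.18, 14.59, 14.59, 14.59]
χ² = (33−36.47)²/36.47 + (30−14.59)²/14.59 + (24−29.18)²/29.18 + (8−14.59)²/14.59 + (10−14.59)²/14.59 + (19−14.59)²/14.59 = 23.2831
df = 5
p-value (upper-tail) = 0.00030
At α=0.01: p < α → reject H₀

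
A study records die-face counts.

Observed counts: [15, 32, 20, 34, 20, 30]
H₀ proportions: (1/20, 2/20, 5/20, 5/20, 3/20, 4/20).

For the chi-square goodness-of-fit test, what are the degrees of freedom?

degrees of freedom = 5

df = k − 1 = 6 − 1 = 5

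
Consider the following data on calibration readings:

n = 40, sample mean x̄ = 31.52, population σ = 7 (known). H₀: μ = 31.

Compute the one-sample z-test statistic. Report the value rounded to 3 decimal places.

SE = σ/√n = 7/√40 = 1.1068
z = (x̄−μ₀)/SE = (31.52−31)/1.1068 = 0.4698

test statistic = 0.470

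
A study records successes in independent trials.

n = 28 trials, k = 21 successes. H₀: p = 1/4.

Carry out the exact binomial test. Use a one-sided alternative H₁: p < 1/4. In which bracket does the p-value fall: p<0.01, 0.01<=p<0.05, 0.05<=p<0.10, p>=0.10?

p-value bracket: p>=0.10

Exact binomial: n=28, k=21, p₀=1/4=0.2500
P(X≤21) from Σ C(n,i)·p₀^i·(1−p₀)^(n−i)
p-value (one-sided, H₁ less) = 1.00000
→ bracket: p>=0.10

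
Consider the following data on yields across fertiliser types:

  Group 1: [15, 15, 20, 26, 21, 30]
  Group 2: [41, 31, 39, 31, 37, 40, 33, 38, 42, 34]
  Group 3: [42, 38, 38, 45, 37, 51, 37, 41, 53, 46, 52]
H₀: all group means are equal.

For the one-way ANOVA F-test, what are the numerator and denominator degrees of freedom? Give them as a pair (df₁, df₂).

degrees of freedom = [2, 24]

k = 3 groups, N = 27 total
df = (k−1, N−k) = (3−1, 27−3) = (2, 24)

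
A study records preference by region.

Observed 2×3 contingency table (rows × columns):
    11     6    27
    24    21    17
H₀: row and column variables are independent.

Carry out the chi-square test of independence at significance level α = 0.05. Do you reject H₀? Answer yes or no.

Row totals [44, 62], col totals [35, 27, 44], n=106
χ² = (11−14.53)²/14.53 + (6−11.21)²/11.21 + (27−18.26)²/18.26 + (24−20.47)²/20.47 + (21−15.79)²/15.79 + (17−25.74)²/25.74 = 12.7456
df = 2
p-value (upper-tail) = 0.00171
At α=0.05: p < α → reject H₀

reject H₀: yes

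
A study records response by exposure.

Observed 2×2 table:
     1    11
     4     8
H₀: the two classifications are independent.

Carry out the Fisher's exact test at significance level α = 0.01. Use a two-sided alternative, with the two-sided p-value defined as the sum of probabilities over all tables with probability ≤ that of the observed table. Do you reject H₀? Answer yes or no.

reject H₀: no

Margins: r₁=12, r₂=12, c₁=5, c₂=19, n=24
p_obs = C(12,1)·C(12,4)/C(24,5); sum pmf over tables with pmf ≤ p_obs
p-value (two-sided) = 0.31677
At α=0.01: p ≥ α → fail to reject H₀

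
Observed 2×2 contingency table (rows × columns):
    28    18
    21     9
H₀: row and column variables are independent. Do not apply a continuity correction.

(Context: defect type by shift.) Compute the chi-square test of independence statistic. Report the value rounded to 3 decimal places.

Row totals [46, 30], col totals [49, 27], n=76
χ² = (28−29.66)²/29.66 + (18−16.34)²/16.34 + (21−19.34)²/19.34 + (9−10.66)²/10.66 = 0.6609
df = 1

test statistic = 0.661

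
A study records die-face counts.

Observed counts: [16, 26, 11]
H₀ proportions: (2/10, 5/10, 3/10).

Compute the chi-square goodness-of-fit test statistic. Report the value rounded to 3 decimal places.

n = 53; E_i = n·p_i = [10.60, 26.50, 15.90]
χ² = (16−10.60)²/10.60 + (26−26.50)²/26.50 + (11−15.90)²/15.90 = 4.2704
df = 2

test statistic = 4.270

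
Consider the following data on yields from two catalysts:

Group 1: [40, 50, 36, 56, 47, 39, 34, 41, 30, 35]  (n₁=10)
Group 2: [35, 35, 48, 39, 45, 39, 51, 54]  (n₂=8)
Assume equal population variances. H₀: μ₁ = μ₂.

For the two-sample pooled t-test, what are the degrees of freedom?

df = n₁ + n₂ − 2 = 10 + 8 − 2 = 16

degrees of freedom = 16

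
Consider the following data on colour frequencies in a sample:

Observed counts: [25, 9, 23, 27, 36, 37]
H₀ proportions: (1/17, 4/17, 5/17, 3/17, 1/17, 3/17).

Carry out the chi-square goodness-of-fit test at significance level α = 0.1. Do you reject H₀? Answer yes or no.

n = 157; E_i = n·p_i = [9.24, 36.94, 46.18, 27.71, 9.24, 27.71]
χ² = (25−9.24)²/9.24 + (9−36.94)²/36.94 + (23−46.18)²/46.18 + (27−27.71)²/27.71 + (36−9.24)²/9.24 + (37−27.71)²/27.71 = 140.3791
df = 5
p-value (upper-tail) = 0.00000
At α=0.1: p < α → reject H₀

reject H₀: yes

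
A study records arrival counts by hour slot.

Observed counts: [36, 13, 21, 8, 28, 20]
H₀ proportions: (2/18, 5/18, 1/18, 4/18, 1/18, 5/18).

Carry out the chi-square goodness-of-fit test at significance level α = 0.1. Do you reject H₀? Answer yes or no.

n = 126; E_i = n·p_i = [14.00, 35.00, 7.00, 28.00, 7.00, 35.00]
χ² = (36−14.00)²/14.00 + (13−35.00)²/35.00 + (21−7.00)²/7.00 + (8−28.00)²/28.00 + (28−7.00)²/7.00 + (20−35.00)²/35.00 = 160.1143
df = 5
p-value (upper-tail) = 0.00000
At α=0.1: p < α → reject H₀

reject H₀: yes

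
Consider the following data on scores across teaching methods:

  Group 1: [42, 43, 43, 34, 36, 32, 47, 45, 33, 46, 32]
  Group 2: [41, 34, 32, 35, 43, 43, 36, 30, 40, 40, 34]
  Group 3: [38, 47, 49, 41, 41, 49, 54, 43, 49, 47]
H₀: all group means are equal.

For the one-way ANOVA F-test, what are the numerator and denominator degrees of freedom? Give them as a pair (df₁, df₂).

k = 3 groups, N = 32 total
df = (k−1, N−k) = (3−1, 32−3) = (2, 29)

degrees of freedom = [2, 29]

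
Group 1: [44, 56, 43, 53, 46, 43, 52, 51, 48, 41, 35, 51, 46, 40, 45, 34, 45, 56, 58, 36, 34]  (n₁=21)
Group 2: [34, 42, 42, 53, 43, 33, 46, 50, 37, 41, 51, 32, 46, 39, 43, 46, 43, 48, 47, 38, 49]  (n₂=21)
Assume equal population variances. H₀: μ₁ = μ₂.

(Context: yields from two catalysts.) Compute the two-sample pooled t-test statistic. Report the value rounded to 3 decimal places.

x̄₁=45.571, s₁=7.325, n₁=21
x̄₂=43.000, s₂=5.925, n₂=21
s_p² = [20·7.325² + 20·5.925²]/40 = 44.3786
SE = √(s_p²·(1/21+1/21)) = 2.0559
t = (45.571−43.000)/2.0559 = 1.2508
df = 40

test statistic = 1.251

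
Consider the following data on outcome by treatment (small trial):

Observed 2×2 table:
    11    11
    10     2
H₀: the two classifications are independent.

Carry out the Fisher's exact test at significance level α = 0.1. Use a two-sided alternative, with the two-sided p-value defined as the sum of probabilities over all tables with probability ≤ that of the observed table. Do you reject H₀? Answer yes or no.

Margins: r₁=22, r₂=12, c₁=21, c₂=13, n=34
p_obs = C(22,11)·C(12,10)/C(34,21); sum pmf over tables with pmf ≤ p_obs
p-value (two-sided) = 0.07496
At α=0.1: p < α → reject H₀

reject H₀: yes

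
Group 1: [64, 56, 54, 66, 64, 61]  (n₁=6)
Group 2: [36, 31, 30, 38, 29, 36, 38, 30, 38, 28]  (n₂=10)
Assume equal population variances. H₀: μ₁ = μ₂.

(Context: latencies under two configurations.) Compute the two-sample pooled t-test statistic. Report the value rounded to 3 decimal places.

test statistic = 12.069

x̄₁=60.833, s₁=4.834, n₁=6
x̄₂=33.400, s₂=4.142, n₂=10
s_p² = [5·4.834² + 9·4.142²]/14 = 19.3738
SE = √(s_p²·(1/6+1/10)) = 2.2730
t = (60.833−33.400)/2.2730 = 12.0694
df = 14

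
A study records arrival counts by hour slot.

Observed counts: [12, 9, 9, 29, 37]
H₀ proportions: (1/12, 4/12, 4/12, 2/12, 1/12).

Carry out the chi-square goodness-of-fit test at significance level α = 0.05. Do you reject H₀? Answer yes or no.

n = 96; E_i = n·p_i = [8.00, 32.00, 32.00, 16.00, 8.00]
χ² = (12−8.00)²/8.00 + (9−32.00)²/32.00 + (9−32.00)²/32.00 + (29−16.00)²/16.00 + (37−8.00)²/8.00 = 150.7500
df = 4
p-value (upper-tail) = 0.00000
At α=0.05: p < α → reject H₀

reject H₀: yes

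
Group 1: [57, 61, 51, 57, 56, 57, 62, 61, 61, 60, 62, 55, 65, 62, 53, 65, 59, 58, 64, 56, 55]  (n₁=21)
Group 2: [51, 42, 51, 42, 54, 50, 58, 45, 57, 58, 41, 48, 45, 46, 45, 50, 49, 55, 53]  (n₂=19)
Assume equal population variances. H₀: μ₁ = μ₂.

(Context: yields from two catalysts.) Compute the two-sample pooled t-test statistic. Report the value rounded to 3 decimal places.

test statistic = 6.379

x̄₁=58.905, s₁=3.872, n₁=21
x̄₂=49.474, s₂=5.420, n₂=19
s_p² = [20·3.872² + 18·5.420²]/38 = 21.8039
SE = √(s_p²·(1/21+1/19)) = 1.4785
t = (58.905−49.474)/1.4785 = 6.3790
df = 38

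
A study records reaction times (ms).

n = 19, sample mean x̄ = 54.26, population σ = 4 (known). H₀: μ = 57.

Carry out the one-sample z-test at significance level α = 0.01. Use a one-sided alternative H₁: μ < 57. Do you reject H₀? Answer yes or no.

reject H₀: yes

SE = σ/√n = 4/√19 = 0.9177
z = (x̄−μ₀)/SE = (54.26−57)/0.9177 = -2.9858
p-value (one-sided, H₁ less) = 0.00141
At α=0.01: p < α → reject H₀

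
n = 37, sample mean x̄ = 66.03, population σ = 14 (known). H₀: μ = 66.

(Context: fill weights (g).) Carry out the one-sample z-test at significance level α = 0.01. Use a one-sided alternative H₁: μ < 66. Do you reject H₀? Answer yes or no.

reject H₀: no

SE = σ/√n = 14/√37 = 2.3016
z = (x̄−μ₀)/SE = (66.03−66)/2.3016 = 0.0130
p-value (one-sided, H₁ less) = 0.50520
At α=0.01: p ≥ α → fail to reject H₀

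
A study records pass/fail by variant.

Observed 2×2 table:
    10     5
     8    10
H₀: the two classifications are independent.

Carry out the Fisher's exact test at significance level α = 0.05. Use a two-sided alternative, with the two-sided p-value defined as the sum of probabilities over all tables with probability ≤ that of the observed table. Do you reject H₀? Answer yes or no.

reject H₀: no

Margins: r₁=15, r₂=18, c₁=18, c₂=15, n=33
p_obs = C(15,10)·C(18,8)/C(33,18); sum pmf over tables with pmf ≤ p_obs
p-value (two-sided) = 0.29643
At α=0.05: p ≥ α → fail to reject H₀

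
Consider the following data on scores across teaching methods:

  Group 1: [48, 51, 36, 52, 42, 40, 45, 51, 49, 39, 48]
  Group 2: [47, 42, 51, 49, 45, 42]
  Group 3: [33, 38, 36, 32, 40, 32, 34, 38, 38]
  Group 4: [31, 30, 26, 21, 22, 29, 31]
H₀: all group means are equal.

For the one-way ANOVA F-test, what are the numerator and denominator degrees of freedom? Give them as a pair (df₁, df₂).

k = 4 groups, N = 33 total
df = (k−1, N−k) = (4−1, 33−4) = (3, 29)

degrees of freedom = [3, 29]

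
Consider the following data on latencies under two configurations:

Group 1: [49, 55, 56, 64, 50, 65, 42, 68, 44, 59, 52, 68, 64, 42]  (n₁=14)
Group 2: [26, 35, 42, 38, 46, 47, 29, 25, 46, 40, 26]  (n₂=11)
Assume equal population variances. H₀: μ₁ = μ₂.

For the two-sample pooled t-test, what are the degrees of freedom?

degrees of freedom = 23

df = n₁ + n₂ − 2 = 14 + 11 − 2 = 23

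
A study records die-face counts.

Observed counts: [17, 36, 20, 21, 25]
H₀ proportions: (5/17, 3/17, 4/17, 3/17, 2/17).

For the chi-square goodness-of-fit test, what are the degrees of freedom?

degrees of freedom = 4

df = k − 1 = 5 − 1 = 4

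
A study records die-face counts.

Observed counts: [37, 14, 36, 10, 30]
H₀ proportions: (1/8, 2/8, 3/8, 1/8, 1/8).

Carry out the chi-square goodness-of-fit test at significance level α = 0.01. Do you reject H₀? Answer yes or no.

reject H₀: yes

n = 127; E_i = n·p_i = [15.88, 31.75, 47.62, 15.88, 15.88]
χ² = (37−15.88)²/15.88 + (14−31.75)²/31.75 + (36−47.62)²/47.62 + (10−15.88)²/15.88 + (30−15.88)²/15.88 = 55.6142
df = 4
p-value (upper-tail) = 0.00000
At α=0.01: p < α → reject H₀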